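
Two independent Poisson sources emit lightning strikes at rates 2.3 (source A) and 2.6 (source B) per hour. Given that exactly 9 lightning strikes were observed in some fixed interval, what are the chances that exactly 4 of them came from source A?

0.2573

Given the total, each event is independently from source A with probability p = λ_A/(λ_A+λ_B) = 2.3/4.9 ≈ 0.4694.
So K ~ Binomial(9, 2.3/4.9): P(K = 4) = C(9,4) · (2.3/4.9)^4 · (2.6/4.9)^5 ≈ 0.2573.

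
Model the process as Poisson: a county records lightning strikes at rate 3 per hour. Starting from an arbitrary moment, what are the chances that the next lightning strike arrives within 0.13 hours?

Inter-arrival times are exponential with rate λ = 3 per hour.
P(T ≤ 0.13) = 1 − e^(−λt) = 1 − e^(−3 × 0.13) = 1 − e^(−0.39) ≈ 0.3229.

0.3229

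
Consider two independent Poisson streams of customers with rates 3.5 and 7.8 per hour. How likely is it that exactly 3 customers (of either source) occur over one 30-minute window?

Independent Poisson processes superpose: combined rate λ = 3.5 + 7.8 = 11.3 per hour.
Over the interval, μ = 11.3 × 0.5 = 5.65 (a 30-minute window = 0.5 hours).
P(N = 3) = e^(−5.65) · 5.65^3/3! ≈ 0.1057.

0.1057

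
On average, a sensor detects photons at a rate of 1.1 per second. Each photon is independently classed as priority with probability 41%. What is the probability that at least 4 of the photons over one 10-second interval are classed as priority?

Thinning: the photons that are classed as priority themselves form a Poisson process with rate 0.41 × 1.1 = 0.451 per second.
Over the interval, μ = 0.451 × 10 = 4.51 (a 10-second interval = 10 seconds).
P(N ≥ 4) = 1 − P(N ≤ 3) ≈ 0.6594.

0.6594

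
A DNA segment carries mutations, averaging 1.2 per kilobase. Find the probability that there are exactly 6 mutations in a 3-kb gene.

Over the interval, μ = 1.2 × 3 = 3.6 (a 3-kb gene = 3 kilobases).
P(N = 6) = e^(−μ) μ^6/6! = e^(−3.6) · 3.6^6/720 ≈ 0.0826.

0.0826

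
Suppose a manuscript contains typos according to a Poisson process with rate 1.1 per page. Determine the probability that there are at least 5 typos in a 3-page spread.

Over the interval, μ = 1.1 × 3 = 3.3 (a 3-page spread = 3 pages).
P(N ≥ 5) = 1 − P(N ≤ 4) = 1 − Σ_{j=0}^{4} e^(−μ) μ^j/j! ≈ 0.2374.

0.2374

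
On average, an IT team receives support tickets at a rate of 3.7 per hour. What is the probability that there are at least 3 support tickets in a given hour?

With mean μ = 3.7 per hour,
P(N ≥ 3) = 1 − P(N ≤ 2) = 1 − Σ_{j=0}^{2} e^(−μ) μ^j/j! ≈ 0.7146.

0.7146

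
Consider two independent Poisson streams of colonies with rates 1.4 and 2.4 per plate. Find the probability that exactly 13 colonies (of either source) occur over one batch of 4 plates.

0.0930

Independent Poisson processes superpose: combined rate λ = 1.4 + 2.4 = 3.8 per plate.
Over the interval, μ = 3.8 × 4 = 15.2 (a batch of 4 plates = 4 plates).
P(N = 13) = e^(−15.2) · 15.2^13/13! ≈ 0.0930.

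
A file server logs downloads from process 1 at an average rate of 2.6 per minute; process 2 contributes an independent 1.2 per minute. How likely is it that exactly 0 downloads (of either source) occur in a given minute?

0.0224

Independent Poisson processes superpose: combined rate λ = 2.6 + 1.2 = 3.8 per minute.
So μ = 3.8.
P(N = 0) = e^(−3.8) · 3.8^0/0! ≈ 0.0224.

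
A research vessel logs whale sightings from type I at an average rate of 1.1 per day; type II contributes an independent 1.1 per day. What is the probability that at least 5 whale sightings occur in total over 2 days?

0.4488

Independent Poisson processes superpose: combined rate λ = 1.1 + 1.1 = 2.2 per day.
Over the interval, μ = 2.2 × 2 = 4.4 (2 days).
P(N ≥ 5) = 1 − P(N ≤ 4) ≈ 0.4488.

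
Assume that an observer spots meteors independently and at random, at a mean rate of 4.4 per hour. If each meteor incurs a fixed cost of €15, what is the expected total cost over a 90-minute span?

€99

E[N] = 4.4 × 1.5 = 6.6 (a 90-minute span = 1.5 hours); E[cost] = 6.6 × €15 = €99.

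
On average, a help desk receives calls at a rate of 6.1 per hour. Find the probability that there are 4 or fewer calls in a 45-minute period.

0.5179

Over the interval, μ = 6.1 × 0.75 = 4.575 (a 45-minute period = 0.75 hours).
P(N ≤ 4) = Σ_{j=0}^{4} e^(−μ) μ^j/j! ≈ 0.5179.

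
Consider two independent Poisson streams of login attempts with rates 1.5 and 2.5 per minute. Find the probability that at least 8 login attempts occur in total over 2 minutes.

Independent Poisson processes superpose: combined rate λ = 1.5 + 2.5 = 4 per minute.
Over the interval, μ = 4 × 2 = 8 (2 minutes).
P(N ≥ 8) = 1 − P(N ≤ 7) ≈ 0.5470.

0.5470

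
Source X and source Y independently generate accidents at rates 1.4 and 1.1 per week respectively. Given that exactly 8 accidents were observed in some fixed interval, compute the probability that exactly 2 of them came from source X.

Given the total, each event is independently from source X with probability p = λ_X/(λ_X+λ_Y) = 1.4/2.5 = 0.5600.
So K ~ Binomial(8, 1.4/2.5): P(K = 2) = C(8,2) · (1.4/2.5)^2 · (1.1/2.5)^6 ≈ 0.0637.

0.0637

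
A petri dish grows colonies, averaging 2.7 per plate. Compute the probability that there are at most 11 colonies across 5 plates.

0.3045

Over the interval, μ = 2.7 × 5 = 13.5 (5 plates).
P(N ≤ 11) = Σ_{j=0}^{11} e^(−μ) μ^j/j! ≈ 0.3045.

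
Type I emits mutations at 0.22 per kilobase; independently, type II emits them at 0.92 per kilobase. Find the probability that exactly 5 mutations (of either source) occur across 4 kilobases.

Independent Poisson processes superpose: combined rate λ = 0.22 + 0.92 = 1.14 per kilobase.
Over the interval, μ = 1.14 × 4 = 4.56 (4 kilobases).
P(N = 5) = e^(−4.56) · 4.56^5/5! ≈ 0.1719.

0.1719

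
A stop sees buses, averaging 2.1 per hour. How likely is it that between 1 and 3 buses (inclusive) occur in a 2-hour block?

Over the interval, μ = 2.1 × 2 = 4.2 (a 2-hour block = 2 hours).
P(1 ≤ N ≤ 3) = Σ_{j=1}^{3} e^(−4.2) · 4.2^j/j! ≈ 0.3804.

0.3804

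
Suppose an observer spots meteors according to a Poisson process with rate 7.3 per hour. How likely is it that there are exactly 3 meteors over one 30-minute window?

Over the interval, μ = 7.3 × 0.5 = 3.65 (a 30-minute window = 0.5 hours).
P(N = 3) = e^(−μ) μ^3/3! = e^(−3.65) · 3.65^3/6 ≈ 0.2106.

0.2106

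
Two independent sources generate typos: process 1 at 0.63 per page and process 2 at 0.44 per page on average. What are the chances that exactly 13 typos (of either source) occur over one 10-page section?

0.0872

Independent Poisson processes superpose: combined rate λ = 0.63 + 0.44 = 1.07 per page.
Over the interval, μ = 1.07 × 10 = 10.7 (a 10-page section = 10 pages).
P(N = 13) = e^(−10.7) · 10.7^13/13! ≈ 0.0872.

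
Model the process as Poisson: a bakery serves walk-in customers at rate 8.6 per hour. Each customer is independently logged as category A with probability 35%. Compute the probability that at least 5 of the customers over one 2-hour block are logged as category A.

0.7176

Thinning: the customers that are logged as category A themselves form a Poisson process with rate 0.35 × 8.6 = 3.01 per hour.
Over the interval, μ = 3.01 × 2 = 6.02 (a 2-hour block = 2 hours).
P(N ≥ 5) = 1 − P(N ≤ 4) ≈ 0.7176.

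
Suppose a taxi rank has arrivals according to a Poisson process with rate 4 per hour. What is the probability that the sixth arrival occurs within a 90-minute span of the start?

Over the interval, μ = 4 × 1.5 = 6 (a 90-minute span = 1.5 hours).
The sixth arrival falls in the interval iff at least 6 events occur there: P(S_6 ≤ t) = P(N ≥ 6) = 1 − P(N ≤ 5) ≈ 0.5543.

0.5543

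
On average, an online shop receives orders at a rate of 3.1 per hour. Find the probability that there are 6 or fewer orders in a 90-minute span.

0.8114

Over the interval, μ = 3.1 × 1.5 = 4.65 (a 90-minute span = 1.5 hours).
P(N ≤ 6) = Σ_{j=0}^{6} e^(−μ) μ^j/j! ≈ 0.8114.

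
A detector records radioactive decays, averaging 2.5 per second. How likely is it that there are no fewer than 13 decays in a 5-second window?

Over the interval, μ = 2.5 × 5 = 12.5 (a 5-second window = 5 seconds).
P(N ≥ 13) = 1 − P(N ≤ 12) = 1 − Σ_{j=0}^{12} e^(−μ) μ^j/j! ≈ 0.4810.

0.4810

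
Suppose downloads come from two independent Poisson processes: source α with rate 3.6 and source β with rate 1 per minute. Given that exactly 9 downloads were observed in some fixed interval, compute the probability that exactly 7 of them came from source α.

Given the total, each event is independently from source α with probability p = λ_α/(λ_α+λ_β) = 3.6/4.6 ≈ 0.7826.
So K ~ Binomial(9, 3.6/4.6): P(K = 7) = C(9,7) · (3.6/4.6)^7 · (1/4.6)^2 ≈ 0.3059.

0.3059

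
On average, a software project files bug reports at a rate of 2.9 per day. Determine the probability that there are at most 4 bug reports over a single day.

0.8318

With mean μ = 2.9 per day,
P(N ≤ 4) = Σ_{j=0}^{4} e^(−μ) μ^j/j! ≈ 0.8318.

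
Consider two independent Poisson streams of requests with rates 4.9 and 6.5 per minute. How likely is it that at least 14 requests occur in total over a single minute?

0.2570

Independent Poisson processes superpose: combined rate λ = 4.9 + 6.5 = 11.4 per minute.
So μ = 11.4.
P(N ≥ 14) = 1 − P(N ≤ 13) ≈ 0.2570.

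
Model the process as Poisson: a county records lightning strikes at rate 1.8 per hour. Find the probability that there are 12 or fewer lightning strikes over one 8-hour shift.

Over the interval, μ = 1.8 × 8 = 14.4 (an 8-hour shift = 8 hours).
P(N ≤ 12) = Σ_{j=0}^{12} e^(−μ) μ^j/j! ≈ 0.3203.

0.3203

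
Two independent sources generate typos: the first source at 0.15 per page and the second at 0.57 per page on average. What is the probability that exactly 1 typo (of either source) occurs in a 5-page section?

0.0984

Independent Poisson processes superpose: combined rate λ = 0.15 + 0.57 = 0.72 per page.
Over the interval, μ = 0.72 × 5 = 3.6 (a 5-page section = 5 pages).
P(N = 1) = e^(−3.6) · 3.6^1/1! ≈ 0.0984.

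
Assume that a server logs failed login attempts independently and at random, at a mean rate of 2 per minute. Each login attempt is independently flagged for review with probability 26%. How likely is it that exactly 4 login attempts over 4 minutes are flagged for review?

0.0974

Thinning: the login attempts that are flagged for review themselves form a Poisson process with rate 0.26 × 2 = 0.52 per minute.
Over the interval, μ = 0.52 × 4 = 2.08 (4 minutes).
P(N = 4) = e^(−2.08) · 2.08^4/4! ≈ 0.0974.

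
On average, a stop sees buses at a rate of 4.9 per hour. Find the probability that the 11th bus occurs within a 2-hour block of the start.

Over the interval, μ = 4.9 × 2 = 9.8 (a 2-hour block = 2 hours).
The 11th arrival falls in the interval iff at least 11 events occur there: P(S_11 ≤ t) = P(N ≥ 11) = 1 − P(N ≤ 10) ≈ 0.3920.

0.3920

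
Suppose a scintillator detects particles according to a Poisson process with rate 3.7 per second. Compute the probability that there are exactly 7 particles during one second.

0.0466

With mean μ = 3.7 per second,
P(N = 7) = e^(−μ) μ^7/7! = e^(−3.7) · 3.7^7/5040 ≈ 0.0466.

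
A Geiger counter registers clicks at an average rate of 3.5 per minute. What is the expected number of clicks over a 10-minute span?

35

E[N] = λt = 3.5 × 10 = 35 (a 10-minute span = 10 minutes).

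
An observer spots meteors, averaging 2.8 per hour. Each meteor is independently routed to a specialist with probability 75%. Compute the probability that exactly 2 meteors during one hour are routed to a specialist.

Thinning: the meteors that are routed to a specialist themselves form a Poisson process with rate 0.75 × 2.8 = 2.1 per hour.
So μ = 2.1.
P(N = 2) = e^(−2.1) · 2.1^2/2! ≈ 0.2700.

0.2700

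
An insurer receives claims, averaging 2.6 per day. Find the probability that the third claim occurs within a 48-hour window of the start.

Over the interval, μ = 2.6 × 2 = 5.2 (a 48-hour window = 2 days).
The third arrival falls in the interval iff at least 3 events occur there: P(S_3 ≤ t) = P(N ≥ 3) = 1 − P(N ≤ 2) ≈ 0.8912.

0.8912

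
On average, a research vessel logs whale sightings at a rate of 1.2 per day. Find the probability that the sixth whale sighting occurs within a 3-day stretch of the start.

0.1559

Over the interval, μ = 1.2 × 3 = 3.6 (a 3-day stretch = 3 days).
The sixth arrival falls in the interval iff at least 6 events occur there: P(S_6 ≤ t) = P(N ≥ 6) = 1 − P(N ≤ 5) ≈ 0.1559.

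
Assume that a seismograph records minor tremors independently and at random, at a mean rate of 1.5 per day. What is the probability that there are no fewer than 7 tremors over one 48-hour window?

0.0335

Over the interval, μ = 1.5 × 2 = 3 (a 48-hour window = 2 days).
P(N ≥ 7) = 1 − P(N ≤ 6) = 1 − Σ_{j=0}^{6} e^(−μ) μ^j/j! ≈ 0.0335.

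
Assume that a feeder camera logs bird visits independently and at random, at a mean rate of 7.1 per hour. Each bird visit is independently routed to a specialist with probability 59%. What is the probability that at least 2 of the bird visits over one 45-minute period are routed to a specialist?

0.8210

Thinning: the bird visits that are routed to a specialist themselves form a Poisson process with rate 0.59 × 7.1 = 4.189 per hour.
Over the interval, μ = 4.189 × 0.75 = 3.14175 (a 45-minute period = 0.75 hours).
P(N ≥ 2) = 1 − P(N ≤ 1) ≈ 0.8210.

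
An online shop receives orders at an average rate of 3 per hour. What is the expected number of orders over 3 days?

216

E[N] = λt = 3 × 72 = 216 (3 days = 72 hours).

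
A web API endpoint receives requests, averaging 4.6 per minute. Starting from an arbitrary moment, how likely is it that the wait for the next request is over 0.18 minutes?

The wait for the next event is exponential with rate λ = 4.6 per minute.
P(T > 0.18) = e^(−λt) = e^(−4.6 × 0.18) = e^(−0.828) ≈ 0.4369.

0.4369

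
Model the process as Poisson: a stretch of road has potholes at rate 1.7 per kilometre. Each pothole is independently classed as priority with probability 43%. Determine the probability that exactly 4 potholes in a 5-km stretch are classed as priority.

0.1923

Thinning: the potholes that are classed as priority themselves form a Poisson process with rate 0.43 × 1.7 = 0.731 per kilometre.
Over the interval, μ = 0.731 × 5 = 3.655 (a 5-km stretch = 5 kilometres).
P(N = 4) = e^(−3.655) · 3.655^4/4! ≈ 0.1923.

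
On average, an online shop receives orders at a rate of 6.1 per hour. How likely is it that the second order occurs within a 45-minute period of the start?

0.9425

Over the interval, μ = 6.1 × 0.75 = 4.575 (a 45-minute period = 0.75 hours).
The second arrival falls in the interval iff at least 2 events occur there: P(S_2 ≤ t) = P(N ≥ 2) = 1 − P(N ≤ 1) ≈ 0.9425.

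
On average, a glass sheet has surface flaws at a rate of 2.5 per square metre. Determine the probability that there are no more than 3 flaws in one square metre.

0.7576

With mean μ = 2.5 per square metre,
P(N ≤ 3) = Σ_{j=0}^{3} e^(−μ) μ^j/j! ≈ 0.7576.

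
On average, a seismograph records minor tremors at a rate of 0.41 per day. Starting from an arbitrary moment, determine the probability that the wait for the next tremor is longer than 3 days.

The wait for the next event is exponential with rate λ = 0.41 per day.
P(T > 3) = e^(−λt) = e^(−0.41 × 3) = e^(−1.23) ≈ 0.2923.

0.2923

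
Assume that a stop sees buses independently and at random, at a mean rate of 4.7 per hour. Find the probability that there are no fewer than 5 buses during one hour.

With mean μ = 4.7 per hour,
P(N ≥ 5) = 1 − P(N ≤ 4) = 1 − Σ_{j=0}^{4} e^(−μ) μ^j/j! ≈ 0.5054.

0.5054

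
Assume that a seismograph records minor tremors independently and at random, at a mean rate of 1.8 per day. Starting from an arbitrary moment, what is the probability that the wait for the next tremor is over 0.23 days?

0.6610

The wait for the next event is exponential with rate λ = 1.8 per day.
P(T > 0.23) = e^(−λt) = e^(−1.8 × 0.23) = e^(−0.414) ≈ 0.6610.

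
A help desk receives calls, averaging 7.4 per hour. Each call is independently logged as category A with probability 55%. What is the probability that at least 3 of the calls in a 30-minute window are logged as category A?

0.3328

Thinning: the calls that are logged as category A themselves form a Poisson process with rate 0.55 × 7.4 = 4.07 per hour.
Over the interval, μ = 4.07 × 0.5 = 2.035 (a 30-minute window = 0.5 hours).
P(N ≥ 3) = 1 − P(N ≤ 2) ≈ 0.3328.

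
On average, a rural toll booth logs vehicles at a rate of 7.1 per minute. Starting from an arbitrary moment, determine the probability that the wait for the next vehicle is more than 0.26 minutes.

0.1579

The wait for the next event is exponential with rate λ = 7.1 per minute.
P(T > 0.26) = e^(−λt) = e^(−7.1 × 0.26) = e^(−1.846) ≈ 0.1579.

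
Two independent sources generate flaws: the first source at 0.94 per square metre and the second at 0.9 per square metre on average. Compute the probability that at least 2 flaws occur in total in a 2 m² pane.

Independent Poisson processes superpose: combined rate λ = 0.94 + 0.9 = 1.84 per square metre.
Over the interval, μ = 1.84 × 2 = 3.68 (a 2 m² pane = 2 square metres).
P(N ≥ 2) = 1 − P(N ≤ 1) ≈ 0.8820.

0.8820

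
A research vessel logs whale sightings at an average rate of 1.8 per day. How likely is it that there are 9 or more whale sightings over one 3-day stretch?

0.0973

Over the interval, μ = 1.8 × 3 = 5.4 (a 3-day stretch = 3 days).
P(N ≥ 9) = 1 − P(N ≤ 8) = 1 − Σ_{j=0}^{8} e^(−μ) μ^j/j! ≈ 0.0973.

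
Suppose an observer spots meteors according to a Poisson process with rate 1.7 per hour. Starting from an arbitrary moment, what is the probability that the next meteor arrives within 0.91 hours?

0.7871

Inter-arrival times are exponential with rate λ = 1.7 per hour.
P(T ≤ 0.91) = 1 − e^(−λt) = 1 − e^(−1.7 × 0.91) = 1 − e^(−1.547) ≈ 0.7871.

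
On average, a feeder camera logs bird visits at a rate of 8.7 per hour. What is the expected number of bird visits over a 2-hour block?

17.4

E[N] = λt = 8.7 × 2 = 17.4 (a 2-hour block = 2 hours).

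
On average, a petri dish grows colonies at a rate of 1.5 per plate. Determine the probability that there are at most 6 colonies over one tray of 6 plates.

Over the interval, μ = 1.5 × 6 = 9 (a tray of 6 plates = 6 plates).
P(N ≤ 6) = Σ_{j=0}^{6} e^(−μ) μ^j/j! ≈ 0.2068.

0.2068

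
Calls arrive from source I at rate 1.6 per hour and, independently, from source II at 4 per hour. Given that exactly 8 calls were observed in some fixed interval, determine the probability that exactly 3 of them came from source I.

0.2429

Given the total, each event is independently from source I with probability p = λ_I/(λ_I+λ_II) = 1.6/5.6 ≈ 0.2857.
So K ~ Binomial(8, 1.6/5.6): P(K = 3) = C(8,3) · (1.6/5.6)^3 · (4/5.6)^5 ≈ 0.2429.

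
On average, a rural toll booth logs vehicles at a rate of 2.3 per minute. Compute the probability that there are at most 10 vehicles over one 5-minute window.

Over the interval, μ = 2.3 × 5 = 11.5 (a 5-minute window = 5 minutes).
P(N ≤ 10) = Σ_{j=0}^{10} e^(−μ) μ^j/j! ≈ 0.4017.

0.4017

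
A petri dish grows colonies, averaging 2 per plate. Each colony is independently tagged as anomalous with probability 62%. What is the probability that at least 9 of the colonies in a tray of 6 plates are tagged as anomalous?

Thinning: the colonies that are tagged as anomalous themselves form a Poisson process with rate 0.62 × 2 = 1.24 per plate.
Over the interval, μ = 1.24 × 6 = 7.44 (a tray of 6 plates = 6 plates).
P(N ≥ 9) = 1 − P(N ≤ 8) ≈ 0.3298.

0.3298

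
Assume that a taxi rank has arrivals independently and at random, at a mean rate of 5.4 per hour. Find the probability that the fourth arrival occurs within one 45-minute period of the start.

0.5762

Over the interval, μ = 5.4 × 0.75 = 4.05 (a 45-minute period = 0.75 hours).
The fourth arrival falls in the interval iff at least 4 events occur there: P(S_4 ≤ t) = P(N ≥ 4) = 1 − P(N ≤ 3) ≈ 0.5762.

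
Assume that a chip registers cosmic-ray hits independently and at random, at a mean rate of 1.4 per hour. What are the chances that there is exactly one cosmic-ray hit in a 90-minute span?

0.2572

Over the interval, μ = 1.4 × 1.5 = 2.1 (a 90-minute span = 1.5 hours).
P(N = 1) = e^(−μ) μ^1/1! = e^(−2.1) · 2.1^1/1 ≈ 0.2572.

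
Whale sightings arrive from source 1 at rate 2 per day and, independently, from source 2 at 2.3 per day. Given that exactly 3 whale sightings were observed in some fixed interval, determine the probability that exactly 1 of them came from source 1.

0.3992

Given the total, each event is independently from source 1 with probability p = λ_1/(λ_1+λ_2) = 2/4.3 ≈ 0.4651.
So K ~ Binomial(3, 2/4.3): P(K = 1) = C(3,1) · (2/4.3)^1 · (2.3/4.3)^2 ≈ 0.3992.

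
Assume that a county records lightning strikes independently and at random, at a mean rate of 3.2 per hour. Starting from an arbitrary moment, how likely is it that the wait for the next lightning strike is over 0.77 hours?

0.0851

The wait for the next event is exponential with rate λ = 3.2 per hour.
P(T > 0.77) = e^(−λt) = e^(−3.2 × 0.77) = e^(−2.464) ≈ 0.0851.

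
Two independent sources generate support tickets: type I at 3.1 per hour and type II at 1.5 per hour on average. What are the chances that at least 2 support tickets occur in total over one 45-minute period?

Independent Poisson processes superpose: combined rate λ = 3.1 + 1.5 = 4.6 per hour.
Over the interval, μ = 4.6 × 0.75 = 3.45 (a 45-minute period = 0.75 hours).
P(N ≥ 2) = 1 − P(N ≤ 1) ≈ 0.8587.

0.8587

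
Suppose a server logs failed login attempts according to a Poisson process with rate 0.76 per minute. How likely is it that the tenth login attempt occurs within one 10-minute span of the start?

0.2351

Over the interval, μ = 0.76 × 10 = 7.6 (a 10-minute span = 10 minutes).
The tenth arrival falls in the interval iff at least 10 events occur there: P(S_10 ≤ t) = P(N ≥ 10) = 1 − P(N ≤ 9) ≈ 0.2351.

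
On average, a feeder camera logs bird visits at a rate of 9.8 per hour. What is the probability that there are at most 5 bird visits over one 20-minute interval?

Over the interval, μ = 9.8 × 1/3 ≈ 3.26667 (a 20-minute interval = 1/3 hours).
P(N ≤ 5) = Σ_{j=0}^{5} e^(−μ) μ^j/j! ≈ 0.8869.

0.8869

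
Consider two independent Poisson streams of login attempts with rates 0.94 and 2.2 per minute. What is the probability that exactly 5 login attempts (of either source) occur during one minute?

0.1101

Independent Poisson processes superpose: combined rate λ = 0.94 + 2.2 = 3.14 per minute.
So μ = 3.14.
P(N = 5) = e^(−3.14) · 3.14^5/5! ≈ 0.1101.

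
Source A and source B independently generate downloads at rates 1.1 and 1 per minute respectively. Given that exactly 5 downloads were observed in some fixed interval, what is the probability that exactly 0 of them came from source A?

Given the total, each event is independently from source A with probability p = λ_A/(λ_A+λ_B) = 1.1/2.1 ≈ 0.5238.
So K ~ Binomial(5, 1.1/2.1): P(K = 0) = C(5,0) · (1.1/2.1)^0 · (1/2.1)^5 ≈ 0.0245.

0.0245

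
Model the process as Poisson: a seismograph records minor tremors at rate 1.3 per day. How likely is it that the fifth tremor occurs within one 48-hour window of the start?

0.1226

Over the interval, μ = 1.3 × 2 = 2.6 (a 48-hour window = 2 days).
The fifth arrival falls in the interval iff at least 5 events occur there: P(S_5 ≤ t) = P(N ≥ 5) = 1 − P(N ≤ 4) ≈ 0.1226.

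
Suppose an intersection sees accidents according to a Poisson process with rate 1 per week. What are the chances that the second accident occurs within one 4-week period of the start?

0.9084

Over the interval, μ = 1 × 4 = 4 (a 4-week period = 4 weeks).
The second arrival falls in the interval iff at least 2 events occur there: P(S_2 ≤ t) = P(N ≥ 2) = 1 − P(N ≤ 1) ≈ 0.9084.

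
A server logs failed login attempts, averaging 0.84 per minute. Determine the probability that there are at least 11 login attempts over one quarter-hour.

0.7124

Over the interval, μ = 0.84 × 15 = 12.6 (a quarter-hour = 15 minutes).
P(N ≥ 11) = 1 − P(N ≤ 10) = 1 − Σ_{j=0}^{10} e^(−μ) μ^j/j! ≈ 0.7124.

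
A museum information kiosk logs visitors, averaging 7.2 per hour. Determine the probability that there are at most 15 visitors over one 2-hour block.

Over the interval, μ = 7.2 × 2 = 14.4 (a 2-hour block = 2 hours).
P(N ≤ 15) = Σ_{j=0}^{15} e^(−μ) μ^j/j! ≈ 0.6293.

0.6293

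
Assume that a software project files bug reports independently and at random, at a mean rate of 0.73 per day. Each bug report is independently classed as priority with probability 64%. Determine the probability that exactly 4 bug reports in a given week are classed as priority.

Thinning: the bug reports that are classed as priority themselves form a Poisson process with rate 0.64 × 0.73 = 0.4672 per day.
Over the interval, μ = 0.4672 × 7 = 3.2704 (a week = 7 days).
P(N = 4) = e^(−3.2704) · 3.2704^4/4! ≈ 0.1811.

0.1811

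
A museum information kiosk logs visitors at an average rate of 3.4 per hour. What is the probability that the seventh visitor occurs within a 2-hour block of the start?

0.5201

Over the interval, μ = 3.4 × 2 = 6.8 (a 2-hour block = 2 hours).
The seventh arrival falls in the interval iff at least 7 events occur there: P(S_7 ≤ t) = P(N ≥ 7) = 1 − P(N ≤ 6) ≈ 0.5201.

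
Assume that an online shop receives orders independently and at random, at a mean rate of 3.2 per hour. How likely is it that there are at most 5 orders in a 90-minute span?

Over the interval, μ = 3.2 × 1.5 = 4.8 (a 90-minute span = 1.5 hours).
P(N ≤ 5) = Σ_{j=0}^{5} e^(−μ) μ^j/j! ≈ 0.6510.

0.6510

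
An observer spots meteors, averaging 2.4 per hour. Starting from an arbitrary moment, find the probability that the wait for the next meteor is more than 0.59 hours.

0.2427

The wait for the next event is exponential with rate λ = 2.4 per hour.
P(T > 0.59) = e^(−λt) = e^(−2.4 × 0.59) = e^(−1.416) ≈ 0.2427.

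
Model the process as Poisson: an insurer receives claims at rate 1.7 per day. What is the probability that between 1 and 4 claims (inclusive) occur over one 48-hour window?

Over the interval, μ = 1.7 × 2 = 3.4 (a 48-hour window = 2 days).
P(1 ≤ N ≤ 4) = Σ_{j=1}^{4} e^(−3.4) · 3.4^j/j! ≈ 0.7108.

0.7108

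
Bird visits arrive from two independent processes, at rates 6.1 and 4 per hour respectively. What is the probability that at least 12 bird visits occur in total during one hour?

0.3147

Independent Poisson processes superpose: combined rate λ = 6.1 + 4 = 10.1 per hour.
So μ = 10.1.
P(N ≥ 12) = 1 − P(N ≤ 11) ≈ 0.3147.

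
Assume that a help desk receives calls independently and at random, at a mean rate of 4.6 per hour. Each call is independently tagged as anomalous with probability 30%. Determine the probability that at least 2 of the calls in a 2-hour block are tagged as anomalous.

Thinning: the calls that are tagged as anomalous themselves form a Poisson process with rate 0.3 × 4.6 = 1.38 per hour.
Over the interval, μ = 1.38 × 2 = 2.76 (a 2-hour block = 2 hours).
P(N ≥ 2) = 1 − P(N ≤ 1) ≈ 0.7620.

0.7620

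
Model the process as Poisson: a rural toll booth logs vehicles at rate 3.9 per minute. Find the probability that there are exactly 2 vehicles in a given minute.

With mean μ = 3.9 per minute,
P(N = 2) = e^(−μ) μ^2/2! = e^(−3.9) · 3.9^2/2 ≈ 0.1539.

0.1539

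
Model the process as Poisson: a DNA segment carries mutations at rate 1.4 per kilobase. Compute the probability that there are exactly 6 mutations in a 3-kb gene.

0.1143

Over the interval, μ = 1.4 × 3 = 4.2 (a 3-kb gene = 3 kilobases).
P(N = 6) = e^(−μ) μ^6/6! = e^(−4.2) · 4.2^6/720 ≈ 0.1143.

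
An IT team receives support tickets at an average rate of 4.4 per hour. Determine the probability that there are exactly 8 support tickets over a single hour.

With mean μ = 4.4 per hour,
P(N = 8) = e^(−μ) μ^8/8! = e^(−4.4) · 4.4^8/40320 ≈ 0.0428.

0.0428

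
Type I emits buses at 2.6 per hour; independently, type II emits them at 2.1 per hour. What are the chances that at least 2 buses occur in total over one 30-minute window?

0.6805

Independent Poisson processes superpose: combined rate λ = 2.6 + 2.1 = 4.7 per hour.
Over the interval, μ = 4.7 × 0.5 = 2.35 (a 30-minute window = 0.5 hours).
P(N ≥ 2) = 1 − P(N ≤ 1) ≈ 0.6805.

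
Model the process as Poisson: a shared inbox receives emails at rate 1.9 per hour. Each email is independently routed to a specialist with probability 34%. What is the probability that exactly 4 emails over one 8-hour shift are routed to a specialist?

0.1693

Thinning: the emails that are routed to a specialist themselves form a Poisson process with rate 0.34 × 1.9 = 0.646 per hour.
Over the interval, μ = 0.646 × 8 = 5.168 (an 8-hour shift = 8 hours).
P(N = 4) = e^(−5.168) · 5.168^4/4! ≈ 0.1693.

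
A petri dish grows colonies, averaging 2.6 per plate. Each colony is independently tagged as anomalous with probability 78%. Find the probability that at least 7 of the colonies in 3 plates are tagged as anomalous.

Thinning: the colonies that are tagged as anomalous themselves form a Poisson process with rate 0.78 × 2.6 = 2.028 per plate.
Over the interval, μ = 2.028 × 3 = 6.084 (3 plates).
P(N ≥ 7) = 1 − P(N ≤ 6) ≈ 0.4072.

0.4072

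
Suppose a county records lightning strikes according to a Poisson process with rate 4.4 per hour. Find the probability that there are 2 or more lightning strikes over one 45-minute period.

0.8414

Over the interval, μ = 4.4 × 0.75 = 3.3 (a 45-minute period = 0.75 hours).
P(N ≥ 2) = 1 − P(N ≤ 1) = 1 − Σ_{j=0}^{1} e^(−μ) μ^j/j! ≈ 0.8414.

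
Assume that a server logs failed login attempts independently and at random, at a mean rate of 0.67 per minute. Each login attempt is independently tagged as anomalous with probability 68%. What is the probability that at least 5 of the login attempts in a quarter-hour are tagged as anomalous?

0.8113

Thinning: the login attempts that are tagged as anomalous themselves form a Poisson process with rate 0.68 × 0.67 = 0.4556 per minute.
Over the interval, μ = 0.4556 × 15 = 6.834 (a quarter-hour = 15 minutes).
P(N ≥ 5) = 1 − P(N ≤ 4) ≈ 0.8113.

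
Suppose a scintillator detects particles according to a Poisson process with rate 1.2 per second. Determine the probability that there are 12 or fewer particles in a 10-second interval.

0.5760

Over the interval, μ = 1.2 × 10 = 12 (a 10-second interval = 10 seconds).
P(N ≤ 12) = Σ_{j=0}^{12} e^(−μ) μ^j/j! ≈ 0.5760.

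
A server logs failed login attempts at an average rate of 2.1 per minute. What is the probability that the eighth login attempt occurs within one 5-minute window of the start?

Over the interval, μ = 2.1 × 5 = 10.5 (a 5-minute window = 5 minutes).
The eighth arrival falls in the interval iff at least 8 events occur there: P(S_8 ≤ t) = P(N ≥ 8) = 1 − P(N ≤ 7) ≈ 0.8215.

0.8215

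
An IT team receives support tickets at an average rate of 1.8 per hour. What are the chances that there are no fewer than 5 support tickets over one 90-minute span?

0.1371

Over the interval, μ = 1.8 × 1.5 = 2.7 (a 90-minute span = 1.5 hours).
P(N ≥ 5) = 1 − P(N ≤ 4) = 1 − Σ_{j=0}^{4} e^(−μ) μ^j/j! ≈ 0.1371.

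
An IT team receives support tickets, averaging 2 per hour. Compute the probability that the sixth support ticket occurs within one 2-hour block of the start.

0.2149

Over the interval, μ = 2 × 2 = 4 (a 2-hour block = 2 hours).
The sixth arrival falls in the interval iff at least 6 events occur there: P(S_6 ≤ t) = P(N ≥ 6) = 1 − P(N ≤ 5) ≈ 0.2149.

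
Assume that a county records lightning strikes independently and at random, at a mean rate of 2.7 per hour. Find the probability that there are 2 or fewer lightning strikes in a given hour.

0.4936

With mean μ = 2.7 per hour,
P(N ≤ 2) = Σ_{j=0}^{2} e^(−μ) μ^j/j! ≈ 0.4936.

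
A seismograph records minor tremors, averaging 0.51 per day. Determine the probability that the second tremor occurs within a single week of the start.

Over the interval, μ = 0.51 × 7 = 3.57 (a week = 7 days).
The second arrival falls in the interval iff at least 2 events occur there: P(S_2 ≤ t) = P(N ≥ 2) = 1 − P(N ≤ 1) ≈ 0.8713.

0.8713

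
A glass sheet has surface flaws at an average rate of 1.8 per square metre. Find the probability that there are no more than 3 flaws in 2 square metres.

Over the interval, μ = 1.8 × 2 = 3.6 (2 square metres).
P(N ≤ 3) = Σ_{j=0}^{3} e^(−μ) μ^j/j! ≈ 0.5152.

0.5152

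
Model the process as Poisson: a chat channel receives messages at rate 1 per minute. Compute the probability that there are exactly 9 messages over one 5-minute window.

0.0363

Over the interval, μ = 1 × 5 = 5 (a 5-minute window = 5 minutes).
P(N = 9) = e^(−μ) μ^9/9! = e^(−5) · 5^9/362880 ≈ 0.0363.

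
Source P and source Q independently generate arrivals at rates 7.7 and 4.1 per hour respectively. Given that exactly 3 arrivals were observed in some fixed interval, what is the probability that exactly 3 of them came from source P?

0.2779

Given the total, each event is independently from source P with probability p = λ_P/(λ_P+λ_Q) = 7.7/11.8 ≈ 0.6525.
So K ~ Binomial(3, 7.7/11.8): P(K = 3) = C(3,3) · (7.7/11.8)^3 · (4.1/11.8)^0 ≈ 0.2779.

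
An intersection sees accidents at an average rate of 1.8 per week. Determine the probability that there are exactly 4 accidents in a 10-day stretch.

0.1392

Over the interval, μ = 1.8 × 10/7 ≈ 2.57143 (a 10-day stretch = 10/7 weeks).
P(N = 4) = e^(−μ) μ^4/4! = e^(−2.57143) · 2.57143^4/24 ≈ 0.1392.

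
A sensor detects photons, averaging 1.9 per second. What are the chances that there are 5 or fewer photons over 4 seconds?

Over the interval, μ = 1.9 × 4 = 7.6 (4 seconds).
P(N ≤ 5) = Σ_{j=0}^{5} e^(−μ) μ^j/j! ≈ 0.2307.

0.2307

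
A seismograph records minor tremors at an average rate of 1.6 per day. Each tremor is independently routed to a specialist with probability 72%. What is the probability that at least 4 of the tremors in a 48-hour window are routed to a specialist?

0.2015

Thinning: the tremors that are routed to a specialist themselves form a Poisson process with rate 0.72 × 1.6 = 1.152 per day.
Over the interval, μ = 1.152 × 2 = 2.304 (a 48-hour window = 2 days).
P(N ≥ 4) = 1 − P(N ≤ 3) ≈ 0.2015.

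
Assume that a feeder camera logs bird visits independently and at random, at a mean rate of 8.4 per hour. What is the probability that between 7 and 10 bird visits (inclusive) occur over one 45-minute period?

0.3855

Over the interval, μ = 8.4 × 0.75 = 6.3 (a 45-minute period = 0.75 hours).
P(7 ≤ N ≤ 10) = Σ_{j=7}^{10} e^(−6.3) · 6.3^j/j! ≈ 0.3855.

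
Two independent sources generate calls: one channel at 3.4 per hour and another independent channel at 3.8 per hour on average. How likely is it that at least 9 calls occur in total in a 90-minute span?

0.7498

Independent Poisson processes superpose: combined rate λ = 3.4 + 3.8 = 7.2 per hour.
Over the interval, μ = 7.2 × 1.5 = 10.8 (a 90-minute span = 1.5 hours).
P(N ≥ 9) = 1 − P(N ≤ 8) ≈ 0.7498.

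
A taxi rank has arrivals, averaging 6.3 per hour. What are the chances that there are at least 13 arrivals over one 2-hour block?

0.4923

Over the interval, μ = 6.3 × 2 = 12.6 (a 2-hour block = 2 hours).
P(N ≥ 13) = 1 − P(N ≤ 12) = 1 − Σ_{j=0}^{12} e^(−μ) μ^j/j! ≈ 0.4923.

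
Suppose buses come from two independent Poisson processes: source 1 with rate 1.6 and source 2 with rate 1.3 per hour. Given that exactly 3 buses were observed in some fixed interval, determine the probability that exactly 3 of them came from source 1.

0.1679

Given the total, each event is independently from source 1 with probability p = λ_1/(λ_1+λ_2) = 1.6/2.9 ≈ 0.5517.
So K ~ Binomial(3, 1.6/2.9): P(K = 3) = C(3,3) · (1.6/2.9)^3 · (1.3/2.9)^0 ≈ 0.1679.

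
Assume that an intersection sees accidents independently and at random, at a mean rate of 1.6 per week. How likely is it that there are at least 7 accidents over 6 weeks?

Over the interval, μ = 1.6 × 6 = 9.6 (6 weeks).
P(N ≥ 7) = 1 − P(N ≤ 6) = 1 − Σ_{j=0}^{6} e^(−μ) μ^j/j! ≈ 0.8426.

0.8426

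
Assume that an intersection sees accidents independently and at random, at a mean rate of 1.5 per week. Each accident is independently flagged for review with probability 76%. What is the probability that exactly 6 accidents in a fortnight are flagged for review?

Thinning: the accidents that are flagged for review themselves form a Poisson process with rate 0.76 × 1.5 = 1.14 per week.
Over the interval, μ = 1.14 × 2 = 2.28 (a fortnight = 2 weeks).
P(N = 6) = e^(−2.28) · 2.28^6/6! ≈ 0.0200.

0.0200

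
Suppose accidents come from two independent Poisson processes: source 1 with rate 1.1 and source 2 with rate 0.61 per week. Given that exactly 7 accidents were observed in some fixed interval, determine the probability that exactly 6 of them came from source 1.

0.1769

Given the total, each event is independently from source 1 with probability p = λ_1/(λ_1+λ_2) = 1.1/1.71 ≈ 0.6433.
So K ~ Binomial(7, 1.1/1.71): P(K = 6) = C(7,6) · (1.1/1.71)^6 · (0.61/1.71)^1 ≈ 0.1769.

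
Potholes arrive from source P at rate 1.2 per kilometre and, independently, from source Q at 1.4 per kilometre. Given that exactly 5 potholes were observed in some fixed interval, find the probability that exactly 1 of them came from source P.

Given the total, each event is independently from source P with probability p = λ_P/(λ_P+λ_Q) = 1.2/2.6 ≈ 0.4615.
So K ~ Binomial(5, 1.2/2.6): P(K = 1) = C(5,1) · (1.2/2.6)^1 · (1.4/2.6)^4 ≈ 0.1940.

0.1940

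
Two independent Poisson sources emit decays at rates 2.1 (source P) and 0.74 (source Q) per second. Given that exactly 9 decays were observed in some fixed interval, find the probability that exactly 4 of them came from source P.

0.0452

Given the total, each event is independently from source P with probability p = λ_P/(λ_P+λ_Q) = 2.1/2.84 ≈ 0.7394.
So K ~ Binomial(9, 2.1/2.84): P(K = 4) = C(9,4) · (2.1/2.84)^4 · (0.74/2.84)^5 ≈ 0.0452.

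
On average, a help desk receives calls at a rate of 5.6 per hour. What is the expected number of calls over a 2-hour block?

11.2

E[N] = λt = 5.6 × 2 = 11.2 (a 2-hour block = 2 hours).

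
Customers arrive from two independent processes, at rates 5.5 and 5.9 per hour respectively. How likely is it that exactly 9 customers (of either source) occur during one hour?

0.1003

Independent Poisson processes superpose: combined rate λ = 5.5 + 5.9 = 11.4 per hour.
So μ = 11.4.
P(N = 9) = e^(−11.4) · 11.4^9/9! ≈ 0.1003.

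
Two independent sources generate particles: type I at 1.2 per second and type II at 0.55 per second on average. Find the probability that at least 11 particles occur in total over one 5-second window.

Independent Poisson processes superpose: combined rate λ = 1.2 + 0.55 = 1.75 per second.
Over the interval, μ = 1.75 × 5 = 8.75 (a 5-second window = 5 seconds).
P(N ≥ 11) = 1 − P(N ≤ 10) ≈ 0.2648.

0.2648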